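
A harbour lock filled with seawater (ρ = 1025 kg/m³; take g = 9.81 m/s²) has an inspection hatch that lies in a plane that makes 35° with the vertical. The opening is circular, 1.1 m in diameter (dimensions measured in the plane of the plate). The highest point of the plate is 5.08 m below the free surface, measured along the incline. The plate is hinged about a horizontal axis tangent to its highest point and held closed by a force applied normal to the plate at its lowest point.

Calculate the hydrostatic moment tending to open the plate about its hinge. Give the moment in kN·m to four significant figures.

γ = ρg = 1025 × 9.81 / 1000 = 10.05525 kN/m³.
The plate makes 35° with the vertical, i.e. θ = 90° − 35° = 55° to the horizontal. Measuring y along the incline from the free-surface line, vertical depth h = y·sinθ with sinθ = 0.819152.
The centroid is at the centre, 0.55 m below the top of the plate, so y_c = 5.08 + 0.55 = 5.63 m and h_c = 5.63 × 0.819152 = 4.61183 m.
A = π(0.55)² = 0.950332 m².
Resultant F = γ·h_c·A = 10.05525 × 4.61183 × 0.950332 = 44.0698 kN.
I_c = πr⁴/4 = π × 0.55⁴/4 = 0.0718688 m⁴.
Centre of pressure: y_p = y_c + I_c/(y_c·A) = 5.63 + 0.0718688/(5.63 × 0.950332) = 5.63 + 0.0134325 = 5.64343 m along the plane.
The resultant acts 0.55 + 0.0134325 = 0.563433 m (along the plate) below the hinge at the top edge, so the moment about the hinge is M = F × 0.563433 = 44.0698 × 0.563433 = 24.8304 kN·m.

M ≈ 24.83 kN·m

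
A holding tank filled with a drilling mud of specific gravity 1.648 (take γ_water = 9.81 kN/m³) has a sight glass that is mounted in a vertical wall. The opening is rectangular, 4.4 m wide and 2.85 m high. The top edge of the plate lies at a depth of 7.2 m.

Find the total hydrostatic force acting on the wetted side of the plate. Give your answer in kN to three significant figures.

γ = 1.648 × 9.81 = 16.16688 kN/m³.
The centroid lies 2.85/2 = 1.425 m below the top edge, so the centroid depth is h_c = 7.2 + 1.425 = 8.625 m.
A = 4.4 × 2.85 = 12.54 m².
Resultant F = γ·h_c·A = 16.16688 × 8.625 × 12.54 = 1748.57 kN.

F ≈ 1750 kN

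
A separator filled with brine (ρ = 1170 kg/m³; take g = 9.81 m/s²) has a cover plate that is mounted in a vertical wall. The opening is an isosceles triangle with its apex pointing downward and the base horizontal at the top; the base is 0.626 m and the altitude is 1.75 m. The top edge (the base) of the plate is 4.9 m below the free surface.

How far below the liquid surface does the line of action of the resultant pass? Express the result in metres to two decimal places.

h_p = 5.51 m

γ = ρg = 1170 × 9.81 / 1000 = 11.4777 kN/m³.
With the apex down, the centroid sits h/3 = 1.75/3 = 0.583333 m below the base (the top edge), so the centroid depth is h_c = 4.9 + 0.583333 = 5.48333 m.
A = ½ × 0.626 × 1.75 = 0.54775 m².
Resultant F = γ·h_c·A = 11.4777 × 5.48333 × 0.54775 = 34.4732 kN.
I_c = b·h³/36 = 0.626 × 1.75³/36 = 0.0931936 m⁴.
Centre of pressure: y_p = y_c + I_c/(y_c·A) = 5.48333 + 0.0931936/(5.48333 × 0.54775) = 5.48333 + 0.0310284 = 5.51436 m along the plane.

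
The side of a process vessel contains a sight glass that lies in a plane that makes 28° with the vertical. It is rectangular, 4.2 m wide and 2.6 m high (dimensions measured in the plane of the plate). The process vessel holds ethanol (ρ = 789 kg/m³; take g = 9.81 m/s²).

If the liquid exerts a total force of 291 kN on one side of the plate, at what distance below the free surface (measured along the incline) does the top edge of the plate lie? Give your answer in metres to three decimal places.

y_top ≈ 2.599 m

γ = ρg = 789 × 9.81 / 1000 = 7.74009 kN/m³.
A = 4.2 × 2.6 = 10.92 m².
From F = γ·h_c·A, the centroid depth is h_c = 291/(7.74009 × 10.92) = 3.4429 m.
The plate makes 28° with the vertical, i.e. θ = 90° − 28° = 62° to the horizontal. Measuring y along the incline from the free-surface line, vertical depth h = y·sinθ with sinθ = 0.882948.
Along the incline, y_c = h_c/sinθ = 3.4429/0.882948 = 3.89932 m.
The centroid lies 2.6/2 = 1.3 m below the top edge, so the top edge sits at y_top = 3.89932 − 1.3 = 2.59932 m along the incline.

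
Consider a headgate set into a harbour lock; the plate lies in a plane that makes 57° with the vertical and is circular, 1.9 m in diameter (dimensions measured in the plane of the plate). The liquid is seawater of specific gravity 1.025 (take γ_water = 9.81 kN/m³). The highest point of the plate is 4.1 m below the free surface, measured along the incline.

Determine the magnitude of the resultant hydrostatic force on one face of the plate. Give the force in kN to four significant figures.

γ = 1.025 × 9.81 = 10.05525 kN/m³.
The plate makes 57° with the vertical, i.e. θ = 90° − 57° = 33° to the horizontal. Measuring y along the incline from the free-surface line, vertical depth h = y·sinθ with sinθ = 0.544639.
The centroid is at the centre, 0.95 m below the top of the plate, so y_c = 4.1 + 0.95 = 5.05 m and h_c = 5.05 × 0.544639 = 2.75043 m.
A = π(0.95)² = 2.83529 m².
Resultant F = γ·h_c·A = 10.05525 × 2.75043 × 2.83529 = 78.4135 kN.

F ≈ 78.41 kN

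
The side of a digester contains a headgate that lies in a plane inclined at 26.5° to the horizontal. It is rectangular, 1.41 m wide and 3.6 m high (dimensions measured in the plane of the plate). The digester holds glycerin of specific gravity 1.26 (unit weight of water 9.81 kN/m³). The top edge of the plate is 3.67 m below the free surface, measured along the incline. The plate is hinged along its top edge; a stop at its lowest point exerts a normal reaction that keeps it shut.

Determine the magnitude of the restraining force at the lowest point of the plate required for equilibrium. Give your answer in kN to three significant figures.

P ≈ 85.0 kN

γ = 1.26 × 9.81 = 12.3606 kN/m³.
Let θ = 26.5° be the plate's angle to the horizontal; measure y along the incline from where the plane meets the free surface. Vertical depth h = y·sinθ with sinθ = 0.446198.
The centroid lies 3.6/2 = 1.8 m below the top edge, so y_c = 3.67 + 1.8 = 5.47 m and h_c = 5.47 × 0.446198 = 2.4407 m.
A = 1.41 × 3.6 = 5.076 m².
Resultant F = γ·h_c·A = 12.3606 × 2.4407 × 5.076 = 153.135 kN.
I_c = b·h³/12 = 1.41 × 3.6³/12 = 5.48208 m⁴.
Centre of pressure: y_p = y_c + I_c/(y_c·A) = 5.47 + 5.48208/(5.47 × 5.076) = 5.47 + 0.197441 = 5.66744 m along the plane.
The resultant acts 1.8 + 0.197441 = 1.99744 m (along the plate) below the hinge at the top edge, so the moment about the hinge is M = F × 1.99744 = 153.135 × 1.99744 = 305.878 kN·m.
A normal force at the bottom, 3.6 m from the hinge, must supply this moment: P = 305.878/3.6 = 84.9661 kN.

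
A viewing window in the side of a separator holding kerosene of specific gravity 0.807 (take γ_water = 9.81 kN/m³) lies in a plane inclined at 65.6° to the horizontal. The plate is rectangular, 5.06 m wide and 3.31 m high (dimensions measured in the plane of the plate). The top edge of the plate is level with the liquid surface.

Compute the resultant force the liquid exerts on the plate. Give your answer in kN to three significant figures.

γ = 0.807 × 9.81 = 7.91667 kN/m³.
Let θ = 65.6° be the plate's angle to the horizontal; measure y along the incline from where the plane meets the free surface. Vertical depth h = y·sinθ with sinθ = 0.910684.
The centroid lies 3.31/2 = 1.655 m below the top edge, so y_c = 1.655 m and h_c = 1.655 × 0.910684 = 1.50718 m.
A = 5.06 × 3.31 = 16.7486 m².
Resultant F = γ·h_c·A = 7.91667 × 1.50718 × 16.7486 = 199.842 kN.

F ≈ 200 kN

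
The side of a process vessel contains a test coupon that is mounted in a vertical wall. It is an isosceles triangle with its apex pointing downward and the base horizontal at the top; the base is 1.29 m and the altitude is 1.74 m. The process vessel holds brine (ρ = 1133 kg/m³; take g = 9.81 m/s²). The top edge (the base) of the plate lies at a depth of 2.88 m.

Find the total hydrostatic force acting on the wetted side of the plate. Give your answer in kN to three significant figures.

γ = ρg = 1133 × 9.81 / 1000 = 11.11473 kN/m³.
With the apex down, the centroid sits h/3 = 1.74/3 = 0.58 m below the base (the top edge), so the centroid depth is h_c = 2.88 + 0.58 = 3.46 m.
A = ½ × 1.29 × 1.74 = 1.1223 m².
Resultant F = γ·h_c·A = 11.11473 × 3.46 × 1.1223 = 43.1603 kN.

F ≈ 43.2 kN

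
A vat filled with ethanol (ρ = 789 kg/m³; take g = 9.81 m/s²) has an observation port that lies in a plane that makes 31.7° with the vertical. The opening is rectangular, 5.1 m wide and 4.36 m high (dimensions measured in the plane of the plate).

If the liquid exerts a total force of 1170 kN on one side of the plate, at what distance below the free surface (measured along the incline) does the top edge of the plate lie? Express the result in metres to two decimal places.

y_top ≈ 5.81 m

γ = ρg = 789 × 9.81 / 1000 = 7.74009 kN/m³.
A = 5.1 × 4.36 = 22.236 m².
From F = γ·h_c·A, the centroid depth is h_c = 1170/(7.74009 × 22.236) = 6.79803 m.
The plate makes 31.7° with the vertical, i.e. θ = 90° − 31.7° = 58.3° to the horizontal. Measuring y along the incline from the free-surface line, vertical depth h = y·sinθ with sinθ = 0.850811.
Along the incline, y_c = h_c/sinθ = 6.79803/0.850811 = 7.99006 m.
The centroid lies 4.36/2 = 2.18 m below the top edge, so the top edge sits at y_top = 7.99006 − 2.18 = 5.81006 m along the incline.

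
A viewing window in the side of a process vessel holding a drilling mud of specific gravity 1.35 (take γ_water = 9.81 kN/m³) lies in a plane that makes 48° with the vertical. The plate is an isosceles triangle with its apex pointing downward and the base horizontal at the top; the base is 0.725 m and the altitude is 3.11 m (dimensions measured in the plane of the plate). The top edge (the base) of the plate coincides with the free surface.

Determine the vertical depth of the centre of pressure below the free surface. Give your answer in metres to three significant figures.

γ = 1.35 × 9.81 = 13.2435 kN/m³.
The plate makes 48° with the vertical, i.e. θ = 90° − 48° = 42° to the horizontal. Measuring y along the incline from the free-surface line, vertical depth h = y·sinθ with sinθ = 0.669131.
With the apex down, the centroid sits h/3 = 3.11/3 = 1.03667 m below the base (the top edge), so y_c = 1.03667 m and h_c = 1.03667 × 0.669131 = 0.693668 m.
A = ½ × 0.725 × 3.11 = 1.12738 m².
Resultant F = γ·h_c·A = 13.2435 × 0.693668 × 1.12738 = 10.3568 kN.
I_c = b·h³/36 = 0.725 × 3.11³/36 = 0.605782 m⁴.
Centre of pressure: y_p = y_c + I_c/(y_c·A) = 1.03667 + 0.605782/(1.03667 × 1.12738) = 1.03667 + 0.518329 = 1.555 m along the plane.
Vertically, h_p = y_p·sinθ = 1.555 × 0.669131 = 1.0405 m.

h_p = 1.04 m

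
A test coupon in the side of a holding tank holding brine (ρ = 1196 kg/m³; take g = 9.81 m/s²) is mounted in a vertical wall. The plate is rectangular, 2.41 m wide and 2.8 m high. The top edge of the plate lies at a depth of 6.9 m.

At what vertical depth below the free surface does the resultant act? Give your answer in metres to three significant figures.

γ = ρg = 1196 × 9.81 / 1000 = 11.73276 kN/m³.
The centroid lies 2.8/2 = 1.4 m below the top edge, so the centroid depth is h_c = 6.9 + 1.4 = 8.3 m.
A = 2.41 × 2.8 = 6.748 m².
Resultant F = γ·h_c·A = 11.73276 × 8.3 × 6.748 = 657.133 kN.
I_c = b·h³/12 = 2.41 × 2.8³/12 = 4.40869 m⁴.
Centre of pressure: y_p = y_c + I_c/(y_c·A) = 8.3 + 4.40869/(8.3 × 6.748) = 8.3 + 0.0787148 = 8.37871 m along the plane.

h_p = 8.38 m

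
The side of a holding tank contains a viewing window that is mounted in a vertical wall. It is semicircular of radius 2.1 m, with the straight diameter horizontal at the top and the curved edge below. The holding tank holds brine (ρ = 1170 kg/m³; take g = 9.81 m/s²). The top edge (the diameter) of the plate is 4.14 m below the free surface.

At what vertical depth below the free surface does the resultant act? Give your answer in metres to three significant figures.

h_p = 5.09 m

γ = ρg = 1170 × 9.81 / 1000 = 11.4777 kN/m³.
The centroid of a semicircle lies 4r/(3π) = 0.891268 m from the diameter, here below the top edge, so the centroid depth is h_c = 4.14 + 0.891268 = 5.03127 m.
A = πr²/2 = π × 2.1²/2 = 6.92721 m².
Resultant F = γ·h_c·A = 11.4777 × 5.03127 × 6.92721 = 400.028 kN.
I_c = (π/8 − 8/(9π))·r⁴ = 0.109757 × 2.1⁴ = 2.13457 m⁴.
Centre of pressure: y_p = y_c + I_c/(y_c·A) = 5.03127 + 2.13457/(5.03127 × 6.92721) = 5.03127 + 0.0612455 = 5.09252 m along the plane.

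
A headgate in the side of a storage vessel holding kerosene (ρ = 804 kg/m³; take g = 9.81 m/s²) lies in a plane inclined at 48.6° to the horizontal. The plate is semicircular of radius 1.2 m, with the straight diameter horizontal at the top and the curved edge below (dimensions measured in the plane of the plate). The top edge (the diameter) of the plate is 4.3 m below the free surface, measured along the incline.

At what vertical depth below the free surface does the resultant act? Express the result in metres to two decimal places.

γ = ρg = 804 × 9.81 / 1000 = 7.88724 kN/m³.
Let θ = 48.6° be the plate's angle to the horizontal; measure y along the incline from where the plane meets the free surface. Vertical depth h = y·sinθ with sinθ = 0.750111.
The centroid of a semicircle lies 4r/(3π) = 0.509296 m from the diameter, here below the top edge, so y_c = 4.3 + 0.509296 = 4.8093 m and h_c = 4.8093 × 0.750111 = 3.60751 m.
A = πr²/2 = π × 1.2²/2 = 2.26195 m².
Resultant F = γ·h_c·A = 7.88724 × 3.60751 × 2.26195 = 64.3599 kN.
I_c = (π/8 − 8/(9π))·r⁴ = 0.109757 × 1.2⁴ = 0.227592 m⁴.
Centre of pressure: y_p = y_c + I_c/(y_c·A) = 4.8093 + 0.227592/(4.8093 × 2.26195) = 4.8093 + 0.0209215 = 4.83022 m along the plane.
Vertically, h_p = y_p·sinθ = 4.83022 × 0.750111 = 3.6232 m.

h_p = 3.62 m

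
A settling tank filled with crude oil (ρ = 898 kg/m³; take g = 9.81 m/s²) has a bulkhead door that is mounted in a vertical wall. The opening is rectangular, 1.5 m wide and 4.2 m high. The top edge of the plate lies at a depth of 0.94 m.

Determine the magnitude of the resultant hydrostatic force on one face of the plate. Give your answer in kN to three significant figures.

F ≈ 169 kN

γ = ρg = 898 × 9.81 / 1000 = 8.80938 kN/m³.
The centroid lies 4.2/2 = 2.1 m below the top edge, so the centroid depth is h_c = 0.94 + 2.1 = 3.04 m.
A = 1.5 × 4.2 = 6.3 m².
Resultant F = γ·h_c·A = 8.80938 × 3.04 × 6.3 = 168.717 kN.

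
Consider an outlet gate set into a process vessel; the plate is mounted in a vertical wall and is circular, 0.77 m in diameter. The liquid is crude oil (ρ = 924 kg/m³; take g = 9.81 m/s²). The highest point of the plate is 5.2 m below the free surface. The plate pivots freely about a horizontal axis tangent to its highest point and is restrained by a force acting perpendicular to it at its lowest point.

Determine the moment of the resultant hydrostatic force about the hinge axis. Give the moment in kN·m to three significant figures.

γ = ρg = 924 × 9.81 / 1000 = 9.06444 kN/m³.
The centroid is at the centre, 0.385 m below the top of the plate, so the centroid depth is h_c = 5.2 + 0.385 = 5.585 m.
A = π(0.385)² = 0.465663 m².
Resultant F = γ·h_c·A = 9.06444 × 5.585 × 0.465663 = 23.5741 kN.
I_c = πr⁴/4 = π × 0.385⁴/4 = 0.0172557 m⁴.
Centre of pressure: y_p = y_c + I_c/(y_c·A) = 5.585 + 0.0172557/(5.585 × 0.465663) = 5.585 + 0.00663495 = 5.59163 m along the plane.
The resultant acts 0.385 + 0.00663495 = 0.391635 m (along the plate) below the hinge at the top edge, so the moment about the hinge is M = F × 0.391635 = 23.5741 × 0.391635 = 9.23244 kN·m.

M ≈ 9.23 kN·m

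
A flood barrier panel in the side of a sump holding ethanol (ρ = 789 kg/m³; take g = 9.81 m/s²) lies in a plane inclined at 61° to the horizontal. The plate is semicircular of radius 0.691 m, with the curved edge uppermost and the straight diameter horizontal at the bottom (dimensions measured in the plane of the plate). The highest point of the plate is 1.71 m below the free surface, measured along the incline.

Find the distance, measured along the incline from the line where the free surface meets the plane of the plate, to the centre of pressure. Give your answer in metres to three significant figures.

y_p = 2.12 m

γ = ρg = 789 × 9.81 / 1000 = 7.74009 kN/m³.
Let θ = 61° be the plate's angle to the horizontal; measure y along the incline from where the plane meets the free surface. Vertical depth h = y·sinθ with sinθ = 0.874620.
The centroid lies 4r/(3π) = 0.29327 m above the diameter, so r − 4r/(3π) = 0.691 − 0.29327 = 0.39773 m below the topmost point, so y_c = 1.71 + 0.39773 = 2.10773 m and h_c = 2.10773 × 0.874620 = 1.84346 m.
A = πr²/2 = π × 0.691²/2 = 0.750025 m².
Resultant F = γ·h_c·A = 7.74009 × 1.84346 × 0.750025 = 10.7018 kN.
I_c = (π/8 − 8/(9π))·r⁴ = 0.109757 × 0.691⁴ = 0.0250233 m⁴.
Centre of pressure: y_p = y_c + I_c/(y_c·A) = 2.10773 + 0.0250233/(2.10773 × 0.750025) = 2.10773 + 0.015829 = 2.12356 m along the plane.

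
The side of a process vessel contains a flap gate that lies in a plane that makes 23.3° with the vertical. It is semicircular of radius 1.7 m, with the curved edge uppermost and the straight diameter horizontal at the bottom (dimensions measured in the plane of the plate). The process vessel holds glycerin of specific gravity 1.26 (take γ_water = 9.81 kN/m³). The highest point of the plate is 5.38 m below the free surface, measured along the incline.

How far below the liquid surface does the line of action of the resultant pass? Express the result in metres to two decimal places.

γ = 1.26 × 9.81 = 12.3606 kN/m³.
The plate makes 23.3° with the vertical, i.e. θ = 90° − 23.3° = 66.7° to the horizontal. Measuring y along the incline from the free-surface line, vertical depth h = y·sinθ with sinθ = 0.918446.
The centroid lies 4r/(3π) = 0.721502 m above the diameter, so r − 4r/(3π) = 1.7 − 0.721502 = 0.978498 m below the topmost point, so y_c = 5.38 + 0.978498 = 6.3585 m and h_c = 6.3585 × 0.918446 = 5.83994 m.
A = πr²/2 = π × 1.7²/2 = 4.5396 m².
Resultant F = γ·h_c·A = 12.3606 × 5.83994 × 4.5396 = 327.692 kN.
I_c = (π/8 − 8/(9π))·r⁴ = 0.109757 × 1.7⁴ = 0.916701 m⁴.
Centre of pressure: y_p = y_c + I_c/(y_c·A) = 6.3585 + 0.916701/(6.3585 × 4.5396) = 6.3585 + 0.0317582 = 6.39026 m along the plane.
Vertically, h_p = y_p·sinθ = 6.39026 × 0.918446 = 5.86911 m.

h_p = 5.87 m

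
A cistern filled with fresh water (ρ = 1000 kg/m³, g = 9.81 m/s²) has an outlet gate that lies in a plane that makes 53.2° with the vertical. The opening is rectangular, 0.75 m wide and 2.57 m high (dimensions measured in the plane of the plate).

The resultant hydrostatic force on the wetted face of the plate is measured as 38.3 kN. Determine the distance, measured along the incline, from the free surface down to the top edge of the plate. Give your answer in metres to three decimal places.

γ = ρg = 1000 × 9.81 = 9810 N/m³ = 9.81 kN/m³.
A = 0.75 × 2.57 = 1.9275 m².
From F = γ·h_c·A, the centroid depth is h_c = 38.3/(9.81 × 1.9275) = 2.02551 m.
The plate makes 53.2° with the vertical, i.e. θ = 90° − 53.2° = 36.8° to the horizontal. Measuring y along the incline from the free-surface line, vertical depth h = y·sinθ with sinθ = 0.599024.
Along the incline, y_c = h_c/sinθ = 2.02551/0.599024 = 3.38135 m.
The centroid lies 2.57/2 = 1.285 m below the top edge, so the top edge sits at y_top = 3.38135 − 1.285 = 2.09635 m along the incline.

y_top ≈ 2.096 m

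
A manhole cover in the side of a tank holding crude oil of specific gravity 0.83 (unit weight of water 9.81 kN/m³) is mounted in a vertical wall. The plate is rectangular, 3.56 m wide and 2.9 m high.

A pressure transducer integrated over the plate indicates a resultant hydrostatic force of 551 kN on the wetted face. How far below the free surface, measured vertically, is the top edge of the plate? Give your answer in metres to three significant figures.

d_top ≈ 5.10 m

γ = 0.83 × 9.81 = 8.1423 kN/m³.
A = 3.56 × 2.9 = 10.324 m².
From F = γ·h_c·A, the centroid depth is h_c = 551/(8.1423 × 10.324) = 6.55476 m.
The centroid lies 2.9/2 = 1.45 m below the top edge, so the top edge sits at h_top = 6.55476 − 1.45 = 5.10476 m below the surface.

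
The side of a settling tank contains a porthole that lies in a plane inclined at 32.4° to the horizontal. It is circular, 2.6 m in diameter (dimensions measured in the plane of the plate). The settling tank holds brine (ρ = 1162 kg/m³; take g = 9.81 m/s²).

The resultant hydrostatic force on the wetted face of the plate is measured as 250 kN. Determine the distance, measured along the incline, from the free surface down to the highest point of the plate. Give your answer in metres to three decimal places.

y_top ≈ 6.409 m

γ = ρg = 1162 × 9.81 / 1000 = 11.39922 kN/m³.
A = π(1.3)² = 5.30929 m².
From F = γ·h_c·A, the centroid depth is h_c = 250/(11.39922 × 5.30929) = 4.13075 m.
Let θ = 32.4° be the plate's angle to the horizontal; measure y along the incline from where the plane meets the free surface. Vertical depth h = y·sinθ with sinθ = 0.535827.
Along the incline, y_c = h_c/sinθ = 4.13075/0.535827 = 7.70911 m.
The centroid is at the centre, 1.3 m below the top of the plate, so the highest point sits at y_top = 7.70911 − 1.3 = 6.40911 m along the incline.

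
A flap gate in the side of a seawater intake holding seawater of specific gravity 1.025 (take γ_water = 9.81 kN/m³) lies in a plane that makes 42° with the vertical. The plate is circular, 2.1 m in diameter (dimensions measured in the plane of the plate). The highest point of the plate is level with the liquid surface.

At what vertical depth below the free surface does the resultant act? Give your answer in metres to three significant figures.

γ = 1.025 × 9.81 = 10.05525 kN/m³.
The plate makes 42° with the vertical, i.e. θ = 90° − 42° = 48° to the horizontal. Measuring y along the incline from the free-surface line, vertical depth h = y·sinθ with sinθ = 0.743145.
The centroid is at the centre, 1.05 m below the top of the plate, so y_c = 1.05 m and h_c = 1.05 × 0.743145 = 0.780302 m.
A = π(1.05)² = 3.46361 m².
Resultant F = γ·h_c·A = 10.05525 × 0.780302 × 3.46361 = 27.1759 kN.
I_c = πr⁴/4 = π × 1.05⁴/4 = 0.954656 m⁴.
Centre of pressure: y_p = y_c + I_c/(y_c·A) = 1.05 + 0.954656/(1.05 × 3.46361) = 1.05 + 0.2625 = 1.3125 m along the plane.
Vertically, h_p = y_p·sinθ = 1.3125 × 0.743145 = 0.975378 m.

h_p = 0.975 m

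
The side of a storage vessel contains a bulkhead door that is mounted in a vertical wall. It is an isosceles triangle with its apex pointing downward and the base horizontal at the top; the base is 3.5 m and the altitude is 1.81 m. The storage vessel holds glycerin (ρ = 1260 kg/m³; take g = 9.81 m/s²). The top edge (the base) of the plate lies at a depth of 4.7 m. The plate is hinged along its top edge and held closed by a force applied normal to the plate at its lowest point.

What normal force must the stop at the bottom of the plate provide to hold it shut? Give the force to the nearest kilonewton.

P ≈ 73 kN

γ = ρg = 1260 × 9.81 / 1000 = 12.3606 kN/m³.
With the apex down, the centroid sits h/3 = 1.81/3 = 0.603333 m below the base (the top edge), so the centroid depth is h_c = 4.7 + 0.603333 = 5.30333 m.
A = ½ × 3.5 × 1.81 = 3.1675 m².
Resultant F = γ·h_c·A = 12.3606 × 5.30333 × 3.1675 = 207.637 kN.
I_c = b·h³/36 = 3.5 × 1.81³/36 = 0.576503 m⁴.
Centre of pressure: y_p = y_c + I_c/(y_c·A) = 5.30333 + 0.576503/(5.30333 × 3.1675) = 5.30333 + 0.0343191 = 5.33765 m along the plane.
The resultant acts 0.603333 + 0.0343191 = 0.637652 m (along the plate) below the hinge at the top edge, so the moment about the hinge is M = F × 0.637652 = 207.637 × 0.637652 = 132.4 kN·m.
A normal force at the bottom, 1.81 m from the hinge, must supply this moment: P = 132.4/1.81 = 73.1492 kN.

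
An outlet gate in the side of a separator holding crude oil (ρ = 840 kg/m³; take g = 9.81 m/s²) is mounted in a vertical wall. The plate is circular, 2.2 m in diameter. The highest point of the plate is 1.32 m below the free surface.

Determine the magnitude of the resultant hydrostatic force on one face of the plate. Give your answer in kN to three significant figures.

F ≈ 75.8 kN

γ = ρg = 840 × 9.81 / 1000 = 8.2404 kN/m³.
The centroid is at the centre, 1.1 m below the top of the plate, so the centroid depth is h_c = 1.32 + 1.1 = 2.42 m.
A = π(1.1)² = 3.80133 m².
Resultant F = γ·h_c·A = 8.2404 × 2.42 × 3.80133 = 75.8052 kN.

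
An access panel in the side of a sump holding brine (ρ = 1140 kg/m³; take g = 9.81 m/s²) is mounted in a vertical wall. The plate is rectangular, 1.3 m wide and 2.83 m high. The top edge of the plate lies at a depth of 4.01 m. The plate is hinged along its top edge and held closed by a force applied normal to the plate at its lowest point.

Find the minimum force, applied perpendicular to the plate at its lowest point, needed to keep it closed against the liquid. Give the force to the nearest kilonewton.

P ≈ 121 kN

γ = ρg = 1140 × 9.81 / 1000 = 11.1834 kN/m³.
The centroid lies 2.83/2 = 1.415 m below the top edge, so the centroid depth is h_c = 4.01 + 1.415 = 5.425 m.
A = 1.3 × 2.83 = 3.679 m².
Resultant F = γ·h_c·A = 11.1834 × 5.425 × 3.679 = 223.205 kN.
I_c = b·h³/12 = 1.3 × 2.83³/12 = 2.4554 m⁴.
Centre of pressure: y_p = y_c + I_c/(y_c·A) = 5.425 + 2.4554/(5.425 × 3.679) = 5.425 + 0.123025 = 5.54802 m along the plane.
The resultant acts 1.415 + 0.123025 = 1.53802 m (along the plate) below the hinge at the top edge, so the moment about the hinge is M = F × 1.53802 = 223.205 × 1.53802 = 343.294 kN·m.
A normal force at the bottom, 2.83 m from the hinge, must supply this moment: P = 343.294/2.83 = 121.305 kN.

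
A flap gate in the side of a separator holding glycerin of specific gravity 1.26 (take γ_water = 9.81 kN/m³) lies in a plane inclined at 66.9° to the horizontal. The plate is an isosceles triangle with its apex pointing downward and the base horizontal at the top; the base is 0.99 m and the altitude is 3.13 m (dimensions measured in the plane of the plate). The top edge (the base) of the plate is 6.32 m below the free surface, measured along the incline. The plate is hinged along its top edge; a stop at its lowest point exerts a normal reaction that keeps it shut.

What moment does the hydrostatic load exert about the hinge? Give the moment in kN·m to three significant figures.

γ = 1.26 × 9.81 = 12.3606 kN/m³.
Let θ = 66.9° be the plate's angle to the horizontal; measure y along the incline from where the plane meets the free surface. Vertical depth h = y·sinθ with sinθ = 0.919821.
With the apex down, the centroid sits h/3 = 3.13/3 = 1.04333 m below the base (the top edge), so y_c = 6.32 + 1.04333 = 7.36333 m and h_c = 7.36333 × 0.919821 = 6.77295 m.
A = ½ × 0.99 × 3.13 = 1.54935 m².
Resultant F = γ·h_c·A = 12.3606 × 6.77295 × 1.54935 = 129.708 kN.
I_c = b·h³/36 = 0.99 × 3.13³/36 = 0.843268 m⁴.
Centre of pressure: y_p = y_c + I_c/(y_c·A) = 7.36333 + 0.843268/(7.36333 × 1.54935) = 7.36333 + 0.0739166 = 7.43725 m along the plane.
The resultant acts 1.04333 + 0.0739166 = 1.11725 m (along the plate) below the hinge at the top edge, so the moment about the hinge is M = F × 1.11725 = 129.708 × 1.11725 = 144.916 kN·m.

M ≈ 145 kN·m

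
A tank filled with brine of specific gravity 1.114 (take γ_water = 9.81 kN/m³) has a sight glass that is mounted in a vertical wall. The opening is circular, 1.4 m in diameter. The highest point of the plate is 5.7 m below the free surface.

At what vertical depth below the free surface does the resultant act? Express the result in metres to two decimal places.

γ = 1.114 × 9.81 = 10.92834 kN/m³.
The centroid is at the centre, 0.7 m below the top of the plate, so the centroid depth is h_c = 5.7 + 0.7 = 6.4 m.
A = π(0.7)² = 1.53938 m².
Resultant F = γ·h_c·A = 10.92834 × 6.4 × 1.53938 = 107.666 kN.
I_c = πr⁴/4 = π × 0.7⁴/4 = 0.188574 m⁴.
Centre of pressure: y_p = y_c + I_c/(y_c·A) = 6.4 + 0.188574/(6.4 × 1.53938) = 6.4 + 0.0191406 = 6.41914 m along the plane.

h_p = 6.42 m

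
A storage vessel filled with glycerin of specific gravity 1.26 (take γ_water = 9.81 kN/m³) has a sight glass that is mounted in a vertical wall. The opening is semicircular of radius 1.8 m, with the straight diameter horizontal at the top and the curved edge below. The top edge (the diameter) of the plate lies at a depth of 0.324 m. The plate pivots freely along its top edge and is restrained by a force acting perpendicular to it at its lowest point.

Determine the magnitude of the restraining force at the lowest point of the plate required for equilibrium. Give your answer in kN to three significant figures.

P ≈ 37.0 kN

γ = 1.26 × 9.81 = 12.3606 kN/m³.
The centroid of a semicircle lies 4r/(3π) = 0.763944 m from the diameter, here below the top edge, so the centroid depth is h_c = 0.324 + 0.763944 = 1.08794 m.
A = πr²/2 = π × 1.8²/2 = 5.08938 m².
Resultant F = γ·h_c·A = 12.3606 × 1.08794 × 5.08938 = 68.4399 kN.
I_c = (π/8 − 8/(9π))·r⁴ = 0.109757 × 1.8⁴ = 1.15219 m⁴.
Centre of pressure: y_p = y_c + I_c/(y_c·A) = 1.08794 + 1.15219/(1.08794 × 5.08938) = 1.08794 + 0.208091 = 1.29603 m along the plane.
The resultant acts 0.763944 + 0.208091 = 0.972035 m (along the plate) below the hinge at the top edge, so the moment about the hinge is M = F × 0.972035 = 68.4399 × 0.972035 = 66.526 kN·m.
A normal force at the bottom, 1.8 m from the hinge, must supply this moment: P = 66.526/1.8 = 36.9589 kN.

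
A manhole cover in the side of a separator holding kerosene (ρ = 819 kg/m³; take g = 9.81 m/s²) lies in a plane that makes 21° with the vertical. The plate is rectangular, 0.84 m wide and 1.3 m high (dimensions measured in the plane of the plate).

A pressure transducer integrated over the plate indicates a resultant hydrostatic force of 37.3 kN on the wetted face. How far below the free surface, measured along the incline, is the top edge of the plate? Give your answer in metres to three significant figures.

y_top ≈ 3.90 m

γ = ρg = 819 × 9.81 / 1000 = 8.03439 kN/m³.
A = 0.84 × 1.3 = 1.092 m².
From F = γ·h_c·A, the centroid depth is h_c = 37.3/(8.03439 × 1.092) = 4.25141 m.
The plate makes 21° with the vertical, i.e. θ = 90° − 21° = 69° to the horizontal. Measuring y along the incline from the free-surface line, vertical depth h = y·sinθ with sinθ = 0.933580.
Along the incline, y_c = h_c/sinθ = 4.25141/0.933580 = 4.55388 m.
The centroid lies 1.3/2 = 0.65 m below the top edge, so the top edge sits at y_top = 4.55388 − 0.65 = 3.90388 m along the incline.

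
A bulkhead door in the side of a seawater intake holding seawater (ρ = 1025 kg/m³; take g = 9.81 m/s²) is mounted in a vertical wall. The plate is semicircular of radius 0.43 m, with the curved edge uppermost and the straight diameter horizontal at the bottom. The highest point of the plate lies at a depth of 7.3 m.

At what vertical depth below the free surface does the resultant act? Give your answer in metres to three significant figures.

γ = ρg = 1025 × 9.81 / 1000 = 10.05525 kN/m³.
The centroid lies 4r/(3π) = 0.182498 m above the diameter, so r − 4r/(3π) = 0.43 − 0.182498 = 0.247502 m below the topmost point, so the centroid depth is h_c = 7.3 + 0.247502 = 7.5475 m.
A = πr²/2 = π × 0.43²/2 = 0.29044 m².
Resultant F = γ·h_c·A = 10.05525 × 7.5475 × 0.29044 = 22.0421 kN.
I_c = (π/8 − 8/(9π))·r⁴ = 0.109757 × 0.43⁴ = 0.00375237 m⁴.
Centre of pressure: y_p = y_c + I_c/(y_c·A) = 7.5475 + 0.00375237/(7.5475 × 0.29044) = 7.5475 + 0.00171177 = 7.54921 m along the plane.

h_p = 7.55 m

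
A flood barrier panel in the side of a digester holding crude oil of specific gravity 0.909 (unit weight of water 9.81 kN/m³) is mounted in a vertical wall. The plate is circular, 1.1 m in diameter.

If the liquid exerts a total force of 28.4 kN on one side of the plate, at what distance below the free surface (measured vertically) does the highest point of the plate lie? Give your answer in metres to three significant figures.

d_top ≈ 2.80 m

γ = 0.909 × 9.81 = 8.91729 kN/m³.
A = π(0.55)² = 0.950332 m².
From F = γ·h_c·A, the centroid depth is h_c = 28.4/(8.91729 × 0.950332) = 3.35128 m.
The centroid is at the centre, 0.55 m below the top of the plate, so the highest point sits at h_top = 3.35128 − 0.55 = 2.80128 m below the surface.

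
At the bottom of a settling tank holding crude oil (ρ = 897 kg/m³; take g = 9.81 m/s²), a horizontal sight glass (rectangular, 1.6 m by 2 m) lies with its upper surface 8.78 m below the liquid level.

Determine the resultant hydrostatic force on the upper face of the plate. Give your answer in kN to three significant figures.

F ≈ 247 kN

γ = ρg = 897 × 9.81 / 1000 = 8.79957 kN/m³.
The plate is horizontal, so pressure is uniform at p = γ·h = 8.79957 × 8.78 = 77.2602 kN/m².
A = 1.6 × 2 = 3.2 m².
F = p·A = 77.2602 × 3.2 = 247.233 kN.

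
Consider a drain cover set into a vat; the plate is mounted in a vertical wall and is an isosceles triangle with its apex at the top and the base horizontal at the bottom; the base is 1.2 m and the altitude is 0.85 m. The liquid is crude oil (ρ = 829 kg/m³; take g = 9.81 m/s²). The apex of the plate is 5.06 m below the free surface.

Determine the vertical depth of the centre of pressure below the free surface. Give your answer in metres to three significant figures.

γ = ρg = 829 × 9.81 / 1000 = 8.13249 kN/m³.
With the apex up, the centroid sits 2h/3 = 2 × 0.85/3 = 0.566667 m below the apex, so the centroid depth is h_c = 5.06 + 0.566667 = 5.62667 m.
A = ½ × 1.2 × 0.85 = 0.51 m².
Resultant F = γ·h_c·A = 8.13249 × 5.62667 × 0.51 = 23.337 kN.
I_c = b·h³/36 = 1.2 × 0.85³/36 = 0.0204708 m⁴.
Centre of pressure: y_p = y_c + I_c/(y_c·A) = 5.62667 + 0.0204708/(5.62667 × 0.51) = 5.62667 + 0.00713367 = 5.6338 m along the plane.

h_p = 5.63 m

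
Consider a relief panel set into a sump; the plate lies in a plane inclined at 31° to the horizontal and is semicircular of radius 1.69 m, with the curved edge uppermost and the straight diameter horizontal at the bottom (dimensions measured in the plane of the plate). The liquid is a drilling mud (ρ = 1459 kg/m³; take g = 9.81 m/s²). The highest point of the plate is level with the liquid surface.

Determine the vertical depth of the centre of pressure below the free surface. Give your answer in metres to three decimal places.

h_p = 0.607 m

γ = ρg = 1459 × 9.81 / 1000 = 14.31279 kN/m³.
Let θ = 31° be the plate's angle to the horizontal; measure y along the incline from where the plane meets the free surface. Vertical depth h = y·sinθ with sinθ = 0.515038.
The centroid lies 4r/(3π) = 0.717258 m above the diameter, so r − 4r/(3π) = 1.69 − 0.717258 = 0.972742 m below the topmost point, so y_c = 0.972742 m and h_c = 0.972742 × 0.515038 = 0.500999 m.
A = πr²/2 = π × 1.69²/2 = 4.48635 m².
Resultant F = γ·h_c·A = 14.31279 × 0.500999 × 4.48635 = 32.1702 kN.
I_c = (π/8 − 8/(9π))·r⁴ = 0.109757 × 1.69⁴ = 0.895322 m⁴.
Centre of pressure: y_p = y_c + I_c/(y_c·A) = 0.972742 + 0.895322/(0.972742 × 4.48635) = 0.972742 + 0.205158 = 1.1779 m along the plane.
Vertically, h_p = y_p·sinθ = 1.1779 × 0.515038 = 0.606663 m.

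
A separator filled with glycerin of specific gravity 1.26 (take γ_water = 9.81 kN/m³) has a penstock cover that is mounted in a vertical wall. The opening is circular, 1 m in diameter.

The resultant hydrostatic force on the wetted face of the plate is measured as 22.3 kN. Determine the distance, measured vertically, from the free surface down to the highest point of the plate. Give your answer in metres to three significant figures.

d_top ≈ 1.80 m

γ = 1.26 × 9.81 = 12.3606 kN/m³.
A = π(0.5)² = 0.785398 m².
From F = γ·h_c·A, the centroid depth is h_c = 22.3/(12.3606 × 0.785398) = 2.29708 m.
The centroid is at the centre, 0.5 m below the top of the plate, so the highest point sits at h_top = 2.29708 − 0.5 = 1.79708 m below the surface.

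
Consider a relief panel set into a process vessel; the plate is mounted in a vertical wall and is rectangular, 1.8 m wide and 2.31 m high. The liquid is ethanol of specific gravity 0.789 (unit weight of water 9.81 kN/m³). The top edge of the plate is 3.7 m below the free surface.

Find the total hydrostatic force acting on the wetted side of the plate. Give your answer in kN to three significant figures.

F ≈ 156 kN

γ = 0.789 × 9.81 = 7.74009 kN/m³.
The centroid lies 2.31/2 = 1.155 m below the top edge, so the centroid depth is h_c = 3.7 + 1.155 = 4.855 m.
A = 1.8 × 2.31 = 4.158 m².
Resultant F = γ·h_c·A = 7.74009 × 4.855 × 4.158 = 156.25 kN.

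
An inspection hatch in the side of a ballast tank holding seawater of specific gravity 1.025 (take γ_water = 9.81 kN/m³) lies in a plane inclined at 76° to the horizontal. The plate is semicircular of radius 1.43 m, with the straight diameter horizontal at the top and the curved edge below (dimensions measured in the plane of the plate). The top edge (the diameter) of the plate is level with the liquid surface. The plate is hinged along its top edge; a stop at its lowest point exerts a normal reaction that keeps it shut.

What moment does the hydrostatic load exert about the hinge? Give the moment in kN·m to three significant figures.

γ = 1.025 × 9.81 = 10.05525 kN/m³.
Let θ = 76° be the plate's angle to the horizontal; measure y along the incline from where the plane meets the free surface. Vertical depth h = y·sinθ with sinθ = 0.970296.
The centroid of a semicircle lies 4r/(3π) = 0.606911 m from the diameter, here below the top edge, so y_c = 0.606911 m and h_c = 0.606911 × 0.970296 = 0.588883 m.
A = πr²/2 = π × 1.43²/2 = 3.21212 m².
Resultant F = γ·h_c·A = 10.05525 × 0.588883 × 3.21212 = 19.0201 kN.
I_c = (π/8 − 8/(9π))·r⁴ = 0.109757 × 1.43⁴ = 0.458962 m⁴.
Centre of pressure: y_p = y_c + I_c/(y_c·A) = 0.606911 + 0.458962/(0.606911 × 3.21212) = 0.606911 + 0.235429 = 0.84234 m along the plane.
The resultant acts 0.606911 + 0.235429 = 0.84234 m (along the plate) below the hinge at the top edge, so the moment about the hinge is M = F × 0.84234 = 19.0201 × 0.84234 = 16.0214 kN·m.

M ≈ 16.0 kN·m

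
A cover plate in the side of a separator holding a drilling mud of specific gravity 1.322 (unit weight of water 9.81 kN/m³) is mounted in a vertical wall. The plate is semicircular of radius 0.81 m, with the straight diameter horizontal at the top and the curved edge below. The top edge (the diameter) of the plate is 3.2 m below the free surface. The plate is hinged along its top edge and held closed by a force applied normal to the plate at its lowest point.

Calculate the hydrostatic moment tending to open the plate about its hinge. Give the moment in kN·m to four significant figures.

γ = 1.322 × 9.81 = 12.96882 kN/m³.
The centroid of a semicircle lies 4r/(3π) = 0.343775 m from the diameter, here below the top edge, so the centroid depth is h_c = 3.2 + 0.343775 = 3.54378 m.
A = πr²/2 = π × 0.81²/2 = 1.0306 m².
Resultant F = γ·h_c·A = 12.96882 × 3.54378 × 1.0306 = 47.365 kN.
I_c = (π/8 − 8/(9π))·r⁴ = 0.109757 × 0.81⁴ = 0.0472468 m⁴.
Centre of pressure: y_p = y_c + I_c/(y_c·A) = 3.54378 + 0.0472468/(3.54378 × 1.0306) = 3.54378 + 0.0129365 = 3.55672 m along the plane.
The resultant acts 0.343775 + 0.0129365 = 0.356712 m (along the plate) below the hinge at the top edge, so the moment about the hinge is M = F × 0.356712 = 47.365 × 0.356712 = 16.8957 kN·m.

M ≈ 16.90 kN·m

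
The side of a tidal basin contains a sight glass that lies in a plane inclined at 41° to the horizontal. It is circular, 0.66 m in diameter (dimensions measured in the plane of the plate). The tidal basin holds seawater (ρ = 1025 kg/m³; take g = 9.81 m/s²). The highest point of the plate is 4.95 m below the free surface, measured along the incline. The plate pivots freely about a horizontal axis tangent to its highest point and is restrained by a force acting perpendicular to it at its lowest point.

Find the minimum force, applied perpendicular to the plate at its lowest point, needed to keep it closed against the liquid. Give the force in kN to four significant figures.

P ≈ 6.051 kN

γ = ρg = 1025 × 9.81 / 1000 = 10.05525 kN/m³.
Let θ = 41° be the plate's angle to the horizontal; measure y along the incline from where the plane meets the free surface. Vertical depth h = y·sinθ with sinθ = 0.656059.
The centroid is at the centre, 0.33 m below the top of the plate, so y_c = 4.95 + 0.33 = 5.28 m and h_c = 5.28 × 0.656059 = 3.46399 m.
A = π(0.33)² = 0.342119 m².
Resultant F = γ·h_c·A = 10.05525 × 3.46399 × 0.342119 = 11.9164 kN.
I_c = πr⁴/4 = π × 0.33⁴/4 = 0.0093142 m⁴.
Centre of pressure: y_p = y_c + I_c/(y_c·A) = 5.28 + 0.0093142/(5.28 × 0.342119) = 5.28 + 0.00515626 = 5.28516 m along the plane.
The resultant acts 0.33 + 0.00515626 = 0.335156 m (along the plate) below the hinge at the top edge, so the moment about the hinge is M = F × 0.335156 = 11.9164 × 0.335156 = 3.99385 kN·m.
A normal force at the bottom, 0.66 m from the hinge, must supply this moment: P = 3.99385/0.66 = 6.05129 kN.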